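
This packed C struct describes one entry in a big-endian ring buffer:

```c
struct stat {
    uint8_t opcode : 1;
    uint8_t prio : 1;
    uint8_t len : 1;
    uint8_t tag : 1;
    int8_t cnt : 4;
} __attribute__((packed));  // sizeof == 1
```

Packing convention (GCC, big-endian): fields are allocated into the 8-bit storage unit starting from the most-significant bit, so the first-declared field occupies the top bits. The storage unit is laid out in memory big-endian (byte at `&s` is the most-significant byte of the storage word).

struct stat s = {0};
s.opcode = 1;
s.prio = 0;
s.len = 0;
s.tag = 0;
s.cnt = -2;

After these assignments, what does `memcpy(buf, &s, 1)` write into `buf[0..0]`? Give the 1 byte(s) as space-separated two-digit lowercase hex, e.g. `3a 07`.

8e

opcode (1b) val=1 bits=0x1 at bit 7: 0x80
prio (1b) val=0 bits=0x0 at bit 6: 0x80
len (1b) val=0 bits=0x0 at bit 5: 0x80
tag (1b) val=0 bits=0x0 at bit 4: 0x80
cnt (4b) val=-2 bits=0xe at bit 0: 0x8e
word = 0x8e → big-endian bytes:
  [0]=0x8e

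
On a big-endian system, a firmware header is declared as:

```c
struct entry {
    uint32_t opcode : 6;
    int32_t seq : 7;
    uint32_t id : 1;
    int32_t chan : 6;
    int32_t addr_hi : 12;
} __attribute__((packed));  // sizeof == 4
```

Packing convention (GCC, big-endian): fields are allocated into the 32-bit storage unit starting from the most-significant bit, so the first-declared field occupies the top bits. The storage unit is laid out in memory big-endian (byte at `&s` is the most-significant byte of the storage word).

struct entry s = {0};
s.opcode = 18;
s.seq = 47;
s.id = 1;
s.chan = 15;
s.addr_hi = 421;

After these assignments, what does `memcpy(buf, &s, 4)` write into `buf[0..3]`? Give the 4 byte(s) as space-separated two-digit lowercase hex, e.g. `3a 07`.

49 7c f1 a5

opcode (6b) val=18 bits=0x12 at bit 26: 0x48000000
seq (7b) val=47 bits=0x2f at bit 19: 0x49780000
id (1b) val=1 bits=0x1 at bit 18: 0x497c0000
chan (6b) val=15 bits=0xf at bit 12: 0x497cf000
addr_hi (12b) val=421 bits=0x1a5 at bit 0: 0x497cf1a5
word = 0x497cf1a5 → big-endian bytes:
  [0]=0x49  [1]=0x7c  [2]=0xf1  [3]=0xa5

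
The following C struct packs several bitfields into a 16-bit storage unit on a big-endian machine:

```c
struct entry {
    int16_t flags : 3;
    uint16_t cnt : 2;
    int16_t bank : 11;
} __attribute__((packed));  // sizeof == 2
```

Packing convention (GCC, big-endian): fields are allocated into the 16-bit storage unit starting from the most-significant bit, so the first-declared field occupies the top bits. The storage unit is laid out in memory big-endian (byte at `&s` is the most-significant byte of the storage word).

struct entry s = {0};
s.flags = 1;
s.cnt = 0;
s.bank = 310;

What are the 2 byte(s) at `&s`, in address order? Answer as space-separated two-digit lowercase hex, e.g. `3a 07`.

21 36

[13+:3] flags=1 & 0x7 = 0x1; word=0x2000
[11+:2] cnt=0 & 0x3 = 0x0; word=0x2000
[0+:11] bank=310 & 0x7ff = 0x136; word=0x2136
word = 0x2136 → big-endian bytes:
  [0]=0x21  [1]=0x36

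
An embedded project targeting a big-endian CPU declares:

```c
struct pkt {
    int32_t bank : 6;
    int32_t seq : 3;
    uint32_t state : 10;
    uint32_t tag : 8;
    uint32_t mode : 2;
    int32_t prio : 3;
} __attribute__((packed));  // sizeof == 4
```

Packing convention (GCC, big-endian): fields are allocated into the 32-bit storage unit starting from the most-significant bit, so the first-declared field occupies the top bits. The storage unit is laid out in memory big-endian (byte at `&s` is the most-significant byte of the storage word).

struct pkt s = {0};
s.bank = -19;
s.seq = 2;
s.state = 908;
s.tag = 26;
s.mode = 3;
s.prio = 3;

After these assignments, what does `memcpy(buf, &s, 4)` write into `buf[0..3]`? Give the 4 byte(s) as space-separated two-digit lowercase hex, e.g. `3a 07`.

b5 71 83 5b

[26+:6] bank=-19 & 0x3f = 0x2d; word=0xb4000000
[23+:3] seq=2 & 0x7 = 0x2; word=0xb5000000
[13+:10] state=908 & 0x3ff = 0x38c; word=0xb5718000
[5+:8] tag=26 & 0xff = 0x1a; word=0xb5718340
[3+:2] mode=3 & 0x3 = 0x3; word=0xb5718358
[0+:3] prio=3 & 0x7 = 0x3; word=0xb571835b
word = 0xb571835b → big-endian bytes:
  [0]=0xb5  [1]=0x71  [2]=0x83  [3]=0x5b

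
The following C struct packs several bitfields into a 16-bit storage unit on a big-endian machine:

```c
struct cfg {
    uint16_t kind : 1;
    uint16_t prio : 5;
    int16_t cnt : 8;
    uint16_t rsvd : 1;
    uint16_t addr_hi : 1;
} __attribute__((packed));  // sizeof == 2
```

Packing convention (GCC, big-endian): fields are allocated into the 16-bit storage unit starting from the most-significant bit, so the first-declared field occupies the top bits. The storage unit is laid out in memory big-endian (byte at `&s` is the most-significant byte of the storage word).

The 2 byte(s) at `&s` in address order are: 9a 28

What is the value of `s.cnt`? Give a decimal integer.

[0]=0x9a [1]=0x28 (big-endian) → word 0x9a28
kind:1 @ bit 15 → (0x9a28>>15)&0x1 = 0x1
prio:5 @ bit 10 → (0x9a28>>10)&0x1f = 0x6
cnt:8 @ bit 2 → (0x9a28>>2)&0xff = 0x8a  ←
rsvd:1 @ bit 1 → (0x9a28>>1)&0x1 = 0x0
addr_hi:1 @ bit 0 → (0x9a28>>0)&0x1 = 0x0
cnt signed 8b, MSB=1: 138 - 256 = -118

-118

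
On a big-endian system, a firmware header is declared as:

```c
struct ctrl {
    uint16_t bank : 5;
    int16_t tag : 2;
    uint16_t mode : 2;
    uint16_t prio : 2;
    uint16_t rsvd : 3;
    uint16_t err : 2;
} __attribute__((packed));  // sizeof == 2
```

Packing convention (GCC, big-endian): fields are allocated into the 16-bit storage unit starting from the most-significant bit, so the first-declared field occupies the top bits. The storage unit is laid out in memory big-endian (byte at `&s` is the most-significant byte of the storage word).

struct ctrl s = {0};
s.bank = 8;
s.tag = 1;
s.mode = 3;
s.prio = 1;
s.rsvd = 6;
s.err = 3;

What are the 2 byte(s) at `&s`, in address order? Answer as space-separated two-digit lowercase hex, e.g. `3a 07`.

43 bb

[11+:5] bank=8 & 0x1f = 0x8; word=0x4000
[9+:2] tag=1 & 0x3 = 0x1; word=0x4200
[7+:2] mode=3 & 0x3 = 0x3; word=0x4380
[5+:2] prio=1 & 0x3 = 0x1; word=0x43a0
[2+:3] rsvd=6 & 0x7 = 0x6; word=0x43b8
[0+:2] err=3 & 0x3 = 0x3; word=0x43bb
word = 0x43bb → big-endian bytes:
  [0]=0x43  [1]=0xbb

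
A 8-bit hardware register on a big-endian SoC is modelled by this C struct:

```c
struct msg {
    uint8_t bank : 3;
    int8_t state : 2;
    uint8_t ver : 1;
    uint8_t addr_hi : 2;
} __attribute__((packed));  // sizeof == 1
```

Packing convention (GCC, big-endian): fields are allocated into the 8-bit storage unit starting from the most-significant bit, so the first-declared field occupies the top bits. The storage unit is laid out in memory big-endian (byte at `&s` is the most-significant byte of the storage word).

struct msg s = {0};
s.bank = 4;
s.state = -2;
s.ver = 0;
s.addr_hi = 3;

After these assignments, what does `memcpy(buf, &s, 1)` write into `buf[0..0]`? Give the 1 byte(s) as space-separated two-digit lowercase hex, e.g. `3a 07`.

93

bank:3 = 4 → 0x4 << 5 → word 0x80
state:2 = -2 → 0x2 << 3 → word 0x90
ver:1 = 0 → 0x0 << 2 → word 0x90
addr_hi:2 = 3 → 0x3 << 0 → word 0x93
word = 0x93 → big-endian bytes:
  [0]=0x93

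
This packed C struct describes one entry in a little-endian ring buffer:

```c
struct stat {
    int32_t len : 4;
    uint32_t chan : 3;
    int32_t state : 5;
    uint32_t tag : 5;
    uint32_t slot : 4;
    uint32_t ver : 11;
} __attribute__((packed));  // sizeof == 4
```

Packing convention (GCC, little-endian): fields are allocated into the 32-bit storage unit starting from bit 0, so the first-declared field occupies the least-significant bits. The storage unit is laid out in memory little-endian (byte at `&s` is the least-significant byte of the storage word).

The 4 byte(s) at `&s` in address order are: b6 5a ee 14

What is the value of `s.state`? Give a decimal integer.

[0]=0xb6 [1]=0x5a [2]=0xee [3]=0x14 (little-endian) → word 0x14ee5ab6
len [0+:4] = (word>>0) & 0xf = 6
chan [4+:3] = (word>>4) & 0x7 = 3
state [7+:5] = (word>>7) & 0x1f = 21  ←
tag [12+:5] = (word>>12) & 0x1f = 5
slot [17+:4] = (word>>17) & 0xf = 7
ver [21+:11] = (word>>21) & 0x7ff = 167
state signed 5b, MSB=1: 21 - 32 = -11

-11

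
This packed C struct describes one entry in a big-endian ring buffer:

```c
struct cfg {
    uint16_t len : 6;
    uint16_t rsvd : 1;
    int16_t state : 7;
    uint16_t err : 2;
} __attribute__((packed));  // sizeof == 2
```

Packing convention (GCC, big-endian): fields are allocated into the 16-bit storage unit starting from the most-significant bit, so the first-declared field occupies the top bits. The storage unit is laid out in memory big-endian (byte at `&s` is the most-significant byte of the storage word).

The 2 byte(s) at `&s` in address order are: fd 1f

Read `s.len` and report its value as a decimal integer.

[0]=0xfd [1]=0x1f (big-endian) → word 0xfd1f
len:6 @ bit 10 → (0xfd1f>>10)&0x3f = 0x3f  ←
rsvd:1 @ bit 9 → (0xfd1f>>9)&0x1 = 0x0
state:7 @ bit 2 → (0xfd1f>>2)&0x7f = 0x47
err:2 @ bit 0 → (0xfd1f>>0)&0x3 = 0x3

63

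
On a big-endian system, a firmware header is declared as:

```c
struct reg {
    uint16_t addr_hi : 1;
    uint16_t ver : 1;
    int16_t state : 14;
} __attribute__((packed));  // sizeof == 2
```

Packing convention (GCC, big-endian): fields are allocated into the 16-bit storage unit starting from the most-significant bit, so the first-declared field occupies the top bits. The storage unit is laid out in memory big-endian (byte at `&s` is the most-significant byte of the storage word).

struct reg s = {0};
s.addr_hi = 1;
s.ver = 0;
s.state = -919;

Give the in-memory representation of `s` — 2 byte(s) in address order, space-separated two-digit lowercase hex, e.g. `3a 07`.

addr_hi:1 = 1 → 0x1 << 15 → word 0x8000
ver:1 = 0 → 0x0 << 14 → word 0x8000
state:14 = -919 → 0x3c69 << 0 → word 0xbc69
word = 0xbc69 → big-endian bytes:
  [0]=0xbc  [1]=0x69

bc 69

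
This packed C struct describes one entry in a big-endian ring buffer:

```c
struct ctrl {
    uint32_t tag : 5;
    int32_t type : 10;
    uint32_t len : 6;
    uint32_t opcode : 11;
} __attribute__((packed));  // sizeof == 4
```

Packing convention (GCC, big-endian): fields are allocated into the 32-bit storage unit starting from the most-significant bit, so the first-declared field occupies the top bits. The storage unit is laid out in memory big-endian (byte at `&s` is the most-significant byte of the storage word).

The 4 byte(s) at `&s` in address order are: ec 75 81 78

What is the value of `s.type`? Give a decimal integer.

[0]=0xec [1]=0x75 [2]=0x81 [3]=0x78 (big-endian) → word 0xec758178
tag:5 @ bit 27 → (0xec758178>>27)&0x1f = 0x1d
type:10 @ bit 17 → (0xec758178>>17)&0x3ff = 0x23a  ←
len:6 @ bit 11 → (0xec758178>>11)&0x3f = 0x30
opcode:11 @ bit 0 → (0xec758178>>0)&0x7ff = 0x178
type signed 10b, MSB=1: 570 - 1024 = -454

-454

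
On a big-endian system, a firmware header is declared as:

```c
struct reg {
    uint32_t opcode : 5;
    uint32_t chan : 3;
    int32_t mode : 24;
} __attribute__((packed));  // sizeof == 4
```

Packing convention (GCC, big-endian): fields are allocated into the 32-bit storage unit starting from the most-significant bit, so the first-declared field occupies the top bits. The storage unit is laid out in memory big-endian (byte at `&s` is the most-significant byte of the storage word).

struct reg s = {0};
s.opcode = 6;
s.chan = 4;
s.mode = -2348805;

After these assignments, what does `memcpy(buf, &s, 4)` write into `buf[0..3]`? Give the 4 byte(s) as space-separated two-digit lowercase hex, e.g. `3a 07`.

[27+:5] opcode=6 & 0x1f = 0x6; word=0x30000000
[24+:3] chan=4 & 0x7 = 0x4; word=0x34000000
[0+:24] mode=-2348805 & 0xffffff = 0xdc28fb; word=0x34dc28fb
word = 0x34dc28fb → big-endian bytes:
  [0]=0x34  [1]=0xdc  [2]=0x28  [3]=0xfb

34 dc 28 fb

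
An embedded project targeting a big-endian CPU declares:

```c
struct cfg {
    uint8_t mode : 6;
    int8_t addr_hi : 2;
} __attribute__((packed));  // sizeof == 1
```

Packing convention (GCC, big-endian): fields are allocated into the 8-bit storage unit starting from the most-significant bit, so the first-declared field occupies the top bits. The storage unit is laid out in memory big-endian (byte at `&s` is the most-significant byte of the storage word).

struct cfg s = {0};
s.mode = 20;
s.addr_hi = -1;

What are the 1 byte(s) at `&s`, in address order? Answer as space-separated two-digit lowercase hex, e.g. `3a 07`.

53

mode (6b) val=20 bits=0x14 at bit 2: 0x50
addr_hi (2b) val=-1 bits=0x3 at bit 0: 0x53
word = 0x53 → big-endian bytes:
  [0]=0x53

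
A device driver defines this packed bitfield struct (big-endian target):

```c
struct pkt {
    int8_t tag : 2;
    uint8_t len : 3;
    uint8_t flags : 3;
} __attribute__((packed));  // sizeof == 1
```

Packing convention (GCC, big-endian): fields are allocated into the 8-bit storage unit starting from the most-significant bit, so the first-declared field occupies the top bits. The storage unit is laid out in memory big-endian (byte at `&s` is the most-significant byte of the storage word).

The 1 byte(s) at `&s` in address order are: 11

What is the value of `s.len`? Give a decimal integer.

2

[0]=0x11 (big-endian) → word 0x11
tag [6+:2] = (word>>6) & 0x3 = 0
len [3+:3] = (word>>3) & 0x7 = 2  ←
flags [0+:3] = (word>>0) & 0x7 = 1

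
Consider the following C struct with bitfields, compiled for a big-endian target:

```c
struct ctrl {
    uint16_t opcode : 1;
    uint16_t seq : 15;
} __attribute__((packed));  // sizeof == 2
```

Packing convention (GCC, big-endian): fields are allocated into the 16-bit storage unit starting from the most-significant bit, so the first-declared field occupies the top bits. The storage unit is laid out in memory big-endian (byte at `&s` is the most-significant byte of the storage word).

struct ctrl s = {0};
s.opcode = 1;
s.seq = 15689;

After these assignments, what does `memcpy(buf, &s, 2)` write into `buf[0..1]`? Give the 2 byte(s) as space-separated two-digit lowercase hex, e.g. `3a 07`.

bd 49

[15+:1] opcode=1 & 0x1 = 0x1; word=0x8000
[0+:15] seq=15689 & 0x7fff = 0x3d49; word=0xbd49
word = 0xbd49 → big-endian bytes:
  [0]=0xbd  [1]=0x49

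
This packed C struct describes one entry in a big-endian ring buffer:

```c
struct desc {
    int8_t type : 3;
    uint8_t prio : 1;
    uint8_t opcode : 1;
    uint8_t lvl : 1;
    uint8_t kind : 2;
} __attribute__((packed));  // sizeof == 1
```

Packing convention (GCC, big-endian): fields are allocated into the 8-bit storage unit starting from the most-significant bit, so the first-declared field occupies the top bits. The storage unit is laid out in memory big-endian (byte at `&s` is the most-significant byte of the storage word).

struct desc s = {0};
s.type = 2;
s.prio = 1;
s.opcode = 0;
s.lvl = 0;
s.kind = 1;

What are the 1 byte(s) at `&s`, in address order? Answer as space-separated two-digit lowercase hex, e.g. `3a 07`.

type (3b) val=2 bits=0x2 at bit 5: 0x40
prio (1b) val=1 bits=0x1 at bit 4: 0x50
opcode (1b) val=0 bits=0x0 at bit 3: 0x50
lvl (1b) val=0 bits=0x0 at bit 2: 0x50
kind (2b) val=1 bits=0x1 at bit 0: 0x51
word = 0x51 → big-endian bytes:
  [0]=0x51

51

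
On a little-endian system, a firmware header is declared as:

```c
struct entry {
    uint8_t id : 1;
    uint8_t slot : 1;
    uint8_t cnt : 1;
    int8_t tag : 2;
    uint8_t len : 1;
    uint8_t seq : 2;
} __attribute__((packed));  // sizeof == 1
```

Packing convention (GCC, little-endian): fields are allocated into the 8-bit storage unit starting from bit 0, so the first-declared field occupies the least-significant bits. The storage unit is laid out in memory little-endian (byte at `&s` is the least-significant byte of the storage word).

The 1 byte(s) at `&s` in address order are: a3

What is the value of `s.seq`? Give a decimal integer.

[0]=0xa3 (little-endian) → word 0xa3
id [0+:1] = (word>>0) & 0x1 = 1
slot [1+:1] = (word>>1) & 0x1 = 1
cnt [2+:1] = (word>>2) & 0x1 = 0
tag [3+:2] = (word>>3) & 0x3 = 0
len [5+:1] = (word>>5) & 0x1 = 1
seq [6+:2] = (word>>6) & 0x3 = 2  ←

2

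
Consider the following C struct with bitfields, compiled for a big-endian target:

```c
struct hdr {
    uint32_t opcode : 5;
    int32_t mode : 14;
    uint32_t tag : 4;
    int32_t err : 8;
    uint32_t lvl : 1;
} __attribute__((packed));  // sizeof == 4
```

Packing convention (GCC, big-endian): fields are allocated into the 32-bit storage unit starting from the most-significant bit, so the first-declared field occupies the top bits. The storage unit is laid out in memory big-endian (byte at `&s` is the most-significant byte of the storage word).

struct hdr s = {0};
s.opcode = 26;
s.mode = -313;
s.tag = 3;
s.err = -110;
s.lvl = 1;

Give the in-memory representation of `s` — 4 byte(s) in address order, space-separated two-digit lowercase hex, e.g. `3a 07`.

d7 d8 e7 25

opcode (5b) val=26 bits=0x1a at bit 27: 0xd0000000
mode (14b) val=-313 bits=0x3ec7 at bit 13: 0xd7d8e000
tag (4b) val=3 bits=0x3 at bit 9: 0xd7d8e600
err (8b) val=-110 bits=0x92 at bit 1: 0xd7d8e724
lvl (1b) val=1 bits=0x1 at bit 0: 0xd7d8e725
word = 0xd7d8e725 → big-endian bytes:
  [0]=0xd7  [1]=0xd8  [2]=0xe7  [3]=0x25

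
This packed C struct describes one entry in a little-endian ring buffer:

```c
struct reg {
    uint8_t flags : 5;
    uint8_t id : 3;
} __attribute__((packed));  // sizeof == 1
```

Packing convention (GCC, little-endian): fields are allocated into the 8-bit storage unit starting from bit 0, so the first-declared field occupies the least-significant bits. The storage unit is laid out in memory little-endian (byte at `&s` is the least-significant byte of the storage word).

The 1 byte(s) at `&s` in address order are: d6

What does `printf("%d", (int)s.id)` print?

[0]=0xd6 (little-endian) → word 0xd6
flags [0+:5] = (word>>0) & 0x1f = 22
id [5+:3] = (word>>5) & 0x7 = 6  ←

6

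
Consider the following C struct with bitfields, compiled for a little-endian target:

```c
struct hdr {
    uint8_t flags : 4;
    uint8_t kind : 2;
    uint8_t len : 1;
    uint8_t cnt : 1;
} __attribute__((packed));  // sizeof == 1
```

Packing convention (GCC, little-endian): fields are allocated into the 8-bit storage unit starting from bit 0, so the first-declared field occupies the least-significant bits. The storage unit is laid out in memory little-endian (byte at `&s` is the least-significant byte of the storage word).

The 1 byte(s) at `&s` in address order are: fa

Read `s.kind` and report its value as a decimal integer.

3

[0]=0xfa (little-endian) → word 0xfa
flags:4 @ bit 0 → (0xfa>>0)&0xf = 0xa
kind:2 @ bit 4 → (0xfa>>4)&0x3 = 0x3  ←
len:1 @ bit 6 → (0xfa>>6)&0x1 = 0x1
cnt:1 @ bit 7 → (0xfa>>7)&0x1 = 0x1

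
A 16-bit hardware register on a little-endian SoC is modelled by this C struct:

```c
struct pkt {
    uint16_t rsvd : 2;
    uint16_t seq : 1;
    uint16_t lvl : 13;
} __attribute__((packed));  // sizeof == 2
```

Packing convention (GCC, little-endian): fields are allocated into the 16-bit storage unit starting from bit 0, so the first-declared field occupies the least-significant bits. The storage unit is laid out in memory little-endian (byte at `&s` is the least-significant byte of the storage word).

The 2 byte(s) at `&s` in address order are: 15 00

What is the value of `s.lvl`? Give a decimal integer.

[0]=0x15 [1]=0x00 (little-endian) → word 0x0015
rsvd:2 @ bit 0 → (0x0015>>0)&0x3 = 0x1
seq:1 @ bit 2 → (0x0015>>2)&0x1 = 0x1
lvl:13 @ bit 3 → (0x0015>>3)&0x1fff = 0x2  ←

2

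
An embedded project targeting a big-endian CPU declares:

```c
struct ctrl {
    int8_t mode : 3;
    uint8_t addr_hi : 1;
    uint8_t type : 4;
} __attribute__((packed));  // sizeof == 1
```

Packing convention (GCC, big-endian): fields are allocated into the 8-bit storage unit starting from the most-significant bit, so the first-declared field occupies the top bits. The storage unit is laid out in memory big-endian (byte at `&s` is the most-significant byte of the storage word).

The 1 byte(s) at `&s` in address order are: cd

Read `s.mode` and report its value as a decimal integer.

[0]=0xcd (big-endian) → word 0xcd
mode [5+:3] = (word>>5) & 0x7 = 6  ←
addr_hi [4+:1] = (word>>4) & 0x1 = 0
type [0+:4] = (word>>0) & 0xf = 13
mode signed 3b, MSB=1: 6 - 8 = -2

-2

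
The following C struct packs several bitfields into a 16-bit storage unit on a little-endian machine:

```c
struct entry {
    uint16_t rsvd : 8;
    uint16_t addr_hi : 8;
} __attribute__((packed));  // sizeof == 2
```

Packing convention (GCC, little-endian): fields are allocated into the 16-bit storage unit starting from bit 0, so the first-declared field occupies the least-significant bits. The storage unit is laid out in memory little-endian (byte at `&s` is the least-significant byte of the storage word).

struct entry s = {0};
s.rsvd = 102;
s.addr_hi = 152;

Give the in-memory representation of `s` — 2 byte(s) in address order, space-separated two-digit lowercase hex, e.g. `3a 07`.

66 98

rsvd (8b) val=102 bits=0x66 at bit 0: 0x0066
addr_hi (8b) val=152 bits=0x98 at bit 8: 0x9866
word = 0x9866 → little-endian bytes:
  [0]=0x66  [1]=0x98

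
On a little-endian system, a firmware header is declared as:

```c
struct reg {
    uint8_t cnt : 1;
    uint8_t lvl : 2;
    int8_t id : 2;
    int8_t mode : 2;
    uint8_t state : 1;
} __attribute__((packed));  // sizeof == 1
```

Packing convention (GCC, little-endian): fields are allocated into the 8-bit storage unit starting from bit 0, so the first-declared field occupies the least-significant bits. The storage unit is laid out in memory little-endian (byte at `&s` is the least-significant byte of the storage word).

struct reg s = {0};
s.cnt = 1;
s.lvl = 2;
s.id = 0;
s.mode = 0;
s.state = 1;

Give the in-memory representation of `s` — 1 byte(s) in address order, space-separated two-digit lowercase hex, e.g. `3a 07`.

85

cnt:1 = 1 → 0x1 << 0 → word 0x01
lvl:2 = 2 → 0x2 << 1 → word 0x05
id:2 = 0 → 0x0 << 3 → word 0x05
mode:2 = 0 → 0x0 << 5 → word 0x05
state:1 = 1 → 0x1 << 7 → word 0x85
word = 0x85 → little-endian bytes:
  [0]=0x85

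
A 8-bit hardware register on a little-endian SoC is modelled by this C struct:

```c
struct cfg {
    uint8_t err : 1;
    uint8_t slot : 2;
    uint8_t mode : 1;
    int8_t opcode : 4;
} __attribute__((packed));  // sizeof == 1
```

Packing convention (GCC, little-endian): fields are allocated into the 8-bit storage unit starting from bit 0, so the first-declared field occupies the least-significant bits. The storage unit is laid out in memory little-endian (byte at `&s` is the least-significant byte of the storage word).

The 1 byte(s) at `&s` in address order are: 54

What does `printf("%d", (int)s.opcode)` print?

[0]=0x54 (little-endian) → word 0x54
err [0+:1] = (word>>0) & 0x1 = 0
slot [1+:2] = (word>>1) & 0x3 = 2
mode [3+:1] = (word>>3) & 0x1 = 0
opcode [4+:4] = (word>>4) & 0xf = 5  ←
opcode signed 4b, MSB=0: value = 5

5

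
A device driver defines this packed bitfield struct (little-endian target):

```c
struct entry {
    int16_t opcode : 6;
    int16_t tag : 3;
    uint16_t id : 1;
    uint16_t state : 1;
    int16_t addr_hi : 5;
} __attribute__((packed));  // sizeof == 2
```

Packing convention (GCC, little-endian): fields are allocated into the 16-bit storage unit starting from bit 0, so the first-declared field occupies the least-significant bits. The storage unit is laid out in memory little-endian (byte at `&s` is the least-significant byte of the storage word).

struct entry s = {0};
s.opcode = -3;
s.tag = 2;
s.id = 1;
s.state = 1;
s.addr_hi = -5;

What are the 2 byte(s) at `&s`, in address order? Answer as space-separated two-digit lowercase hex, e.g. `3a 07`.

opcode:6 = -3 → 0x3d << 0 → word 0x003d
tag:3 = 2 → 0x2 << 6 → word 0x00bd
id:1 = 1 → 0x1 << 9 → word 0x02bd
state:1 = 1 → 0x1 << 10 → word 0x06bd
addr_hi:5 = -5 → 0x1b << 11 → word 0xdebd
word = 0xdebd → little-endian bytes:
  [0]=0xbd  [1]=0xde

bd de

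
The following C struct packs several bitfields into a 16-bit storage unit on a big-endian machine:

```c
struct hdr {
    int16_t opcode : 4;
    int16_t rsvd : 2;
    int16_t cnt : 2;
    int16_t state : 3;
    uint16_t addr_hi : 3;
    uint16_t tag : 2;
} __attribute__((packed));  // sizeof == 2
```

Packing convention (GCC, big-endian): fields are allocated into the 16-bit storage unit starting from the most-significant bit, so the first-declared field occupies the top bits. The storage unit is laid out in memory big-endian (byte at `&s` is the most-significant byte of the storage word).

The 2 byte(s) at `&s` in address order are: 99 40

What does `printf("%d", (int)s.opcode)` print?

-7

[0]=0x99 [1]=0x40 (big-endian) → word 0x9940
opcode:4 @ bit 12 → (0x9940>>12)&0xf = 0x9  ←
rsvd:2 @ bit 10 → (0x9940>>10)&0x3 = 0x2
cnt:2 @ bit 8 → (0x9940>>8)&0x3 = 0x1
state:3 @ bit 5 → (0x9940>>5)&0x7 = 0x2
addr_hi:3 @ bit 2 → (0x9940>>2)&0x7 = 0x0
tag:2 @ bit 0 → (0x9940>>0)&0x3 = 0x0
opcode signed 4b, MSB=1: 9 - 16 = -7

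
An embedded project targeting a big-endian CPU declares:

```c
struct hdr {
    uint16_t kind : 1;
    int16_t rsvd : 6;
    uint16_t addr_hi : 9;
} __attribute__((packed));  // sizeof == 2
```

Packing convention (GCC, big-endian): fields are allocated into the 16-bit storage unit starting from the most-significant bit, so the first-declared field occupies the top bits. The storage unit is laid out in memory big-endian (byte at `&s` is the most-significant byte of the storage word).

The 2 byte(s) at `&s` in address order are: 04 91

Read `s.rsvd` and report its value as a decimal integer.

2

[0]=0x04 [1]=0x91 (big-endian) → word 0x0491
kind [15+:1] = (word>>15) & 0x1 = 0
rsvd [9+:6] = (word>>9) & 0x3f = 2  ←
addr_hi [0+:9] = (word>>0) & 0x1ff = 145
rsvd signed 6b, MSB=0: value = 2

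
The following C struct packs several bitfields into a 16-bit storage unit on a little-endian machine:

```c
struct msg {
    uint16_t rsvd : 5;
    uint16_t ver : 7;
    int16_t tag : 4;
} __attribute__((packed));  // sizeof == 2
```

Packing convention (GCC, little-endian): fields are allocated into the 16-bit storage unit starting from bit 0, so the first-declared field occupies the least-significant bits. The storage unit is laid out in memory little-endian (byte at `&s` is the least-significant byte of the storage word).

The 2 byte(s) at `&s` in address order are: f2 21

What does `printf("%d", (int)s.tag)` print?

[0]=0xf2 [1]=0x21 (little-endian) → word 0x21f2
rsvd:5 @ bit 0 → (0x21f2>>0)&0x1f = 0x12
ver:7 @ bit 5 → (0x21f2>>5)&0x7f = 0xf
tag:4 @ bit 12 → (0x21f2>>12)&0xf = 0x2  ←
tag signed 4b, MSB=0: value = 2

2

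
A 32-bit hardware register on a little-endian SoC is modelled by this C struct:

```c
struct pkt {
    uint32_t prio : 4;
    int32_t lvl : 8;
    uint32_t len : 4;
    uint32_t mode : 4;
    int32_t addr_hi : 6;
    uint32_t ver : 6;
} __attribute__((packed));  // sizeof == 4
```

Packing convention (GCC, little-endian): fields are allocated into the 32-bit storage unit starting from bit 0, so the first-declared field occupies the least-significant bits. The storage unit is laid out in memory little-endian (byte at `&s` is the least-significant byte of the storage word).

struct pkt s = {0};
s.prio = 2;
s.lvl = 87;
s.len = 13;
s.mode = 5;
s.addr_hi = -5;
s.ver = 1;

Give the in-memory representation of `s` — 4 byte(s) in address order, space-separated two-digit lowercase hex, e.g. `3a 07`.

72 d5 b5 07

[0+:4] prio=2 & 0xf = 0x2; word=0x00000002
[4+:8] lvl=87 & 0xff = 0x57; word=0x00000572
[12+:4] len=13 & 0xf = 0xd; word=0x0000d572
[16+:4] mode=5 & 0xf = 0x5; word=0x0005d572
[20+:6] addr_hi=-5 & 0x3f = 0x3b; word=0x03b5d572
[26+:6] ver=1 & 0x3f = 0x1; word=0x07b5d572
word = 0x07b5d572 → little-endian bytes:
  [0]=0x72  [1]=0xd5  [2]=0xb5  [3]=0x07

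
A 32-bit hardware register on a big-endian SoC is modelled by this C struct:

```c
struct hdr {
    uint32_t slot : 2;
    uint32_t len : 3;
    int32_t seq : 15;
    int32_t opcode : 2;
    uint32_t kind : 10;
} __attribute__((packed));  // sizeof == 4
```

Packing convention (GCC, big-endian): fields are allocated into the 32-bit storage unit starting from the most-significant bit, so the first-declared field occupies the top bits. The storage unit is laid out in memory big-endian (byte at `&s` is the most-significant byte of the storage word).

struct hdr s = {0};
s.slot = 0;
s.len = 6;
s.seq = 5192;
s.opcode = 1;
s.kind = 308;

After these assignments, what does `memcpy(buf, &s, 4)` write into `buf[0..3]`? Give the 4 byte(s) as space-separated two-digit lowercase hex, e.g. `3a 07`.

31 44 85 34

slot (2b) val=0 bits=0x0 at bit 30: 0x00000000
len (3b) val=6 bits=0x6 at bit 27: 0x30000000
seq (15b) val=5192 bits=0x1448 at bit 12: 0x31448000
opcode (2b) val=1 bits=0x1 at bit 10: 0x31448400
kind (10b) val=308 bits=0x134 at bit 0: 0x31448534
word = 0x31448534 → big-endian bytes:
  [0]=0x31  [1]=0x44  [2]=0x85  [3]=0x34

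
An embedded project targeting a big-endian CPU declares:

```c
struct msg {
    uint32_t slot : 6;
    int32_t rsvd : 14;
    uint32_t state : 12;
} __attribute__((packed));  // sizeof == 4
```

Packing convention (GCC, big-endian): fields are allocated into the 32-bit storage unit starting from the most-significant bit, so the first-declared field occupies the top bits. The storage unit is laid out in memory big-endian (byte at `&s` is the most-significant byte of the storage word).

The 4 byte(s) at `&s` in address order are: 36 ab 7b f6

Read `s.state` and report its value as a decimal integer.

3062

[0]=0x36 [1]=0xab [2]=0x7b [3]=0xf6 (big-endian) → word 0x36ab7bf6
slot:6 @ bit 26 → (0x36ab7bf6>>26)&0x3f = 0xd
rsvd:14 @ bit 12 → (0x36ab7bf6>>12)&0x3fff = 0x2ab7
state:12 @ bit 0 → (0x36ab7bf6>>0)&0xfff = 0xbf6  ←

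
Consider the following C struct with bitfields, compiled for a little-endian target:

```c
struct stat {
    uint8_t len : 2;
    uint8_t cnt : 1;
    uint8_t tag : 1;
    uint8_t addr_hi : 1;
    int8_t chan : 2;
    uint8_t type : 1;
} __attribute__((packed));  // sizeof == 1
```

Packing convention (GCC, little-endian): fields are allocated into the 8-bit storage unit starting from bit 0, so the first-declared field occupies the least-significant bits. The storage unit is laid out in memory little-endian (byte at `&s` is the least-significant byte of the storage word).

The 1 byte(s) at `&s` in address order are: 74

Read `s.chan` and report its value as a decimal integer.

[0]=0x74 (little-endian) → word 0x74
len:2 @ bit 0 → (0x74>>0)&0x3 = 0x0
cnt:1 @ bit 2 → (0x74>>2)&0x1 = 0x1
tag:1 @ bit 3 → (0x74>>3)&0x1 = 0x0
addr_hi:1 @ bit 4 → (0x74>>4)&0x1 = 0x1
chan:2 @ bit 5 → (0x74>>5)&0x3 = 0x3  ←
type:1 @ bit 7 → (0x74>>7)&0x1 = 0x0
chan signed 2b, MSB=1: 3 - 4 = -1

-1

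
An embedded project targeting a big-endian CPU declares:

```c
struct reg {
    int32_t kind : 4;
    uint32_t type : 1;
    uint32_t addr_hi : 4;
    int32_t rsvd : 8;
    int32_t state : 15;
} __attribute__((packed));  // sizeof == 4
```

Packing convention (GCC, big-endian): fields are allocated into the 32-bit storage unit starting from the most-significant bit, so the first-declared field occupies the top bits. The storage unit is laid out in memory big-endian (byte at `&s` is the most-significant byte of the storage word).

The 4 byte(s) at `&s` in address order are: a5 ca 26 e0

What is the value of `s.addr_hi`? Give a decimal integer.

11

[0]=0xa5 [1]=0xca [2]=0x26 [3]=0xe0 (big-endian) → word 0xa5ca26e0
kind [28+:4] = (word>>28) & 0xf = 10
type [27+:1] = (word>>27) & 0x1 = 0
addr_hi [23+:4] = (word>>23) & 0xf = 11  ←
rsvd [15+:8] = (word>>15) & 0xff = 148
state [0+:15] = (word>>0) & 0x7fff = 9952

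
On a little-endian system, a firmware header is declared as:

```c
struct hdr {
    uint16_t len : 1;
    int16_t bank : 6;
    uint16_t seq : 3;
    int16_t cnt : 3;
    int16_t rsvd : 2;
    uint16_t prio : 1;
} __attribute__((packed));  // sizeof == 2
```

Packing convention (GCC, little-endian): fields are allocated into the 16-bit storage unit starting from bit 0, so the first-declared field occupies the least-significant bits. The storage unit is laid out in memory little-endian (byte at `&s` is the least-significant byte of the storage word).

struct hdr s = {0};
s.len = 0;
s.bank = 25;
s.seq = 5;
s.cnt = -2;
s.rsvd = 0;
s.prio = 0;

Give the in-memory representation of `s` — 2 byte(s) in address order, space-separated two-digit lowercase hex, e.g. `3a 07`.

b2 1a

len (1b) val=0 bits=0x0 at bit 0: 0x0000
bank (6b) val=25 bits=0x19 at bit 1: 0x0032
seq (3b) val=5 bits=0x5 at bit 7: 0x02b2
cnt (3b) val=-2 bits=0x6 at bit 10: 0x1ab2
rsvd (2b) val=0 bits=0x0 at bit 13: 0x1ab2
prio (1b) val=0 bits=0x0 at bit 15: 0x1ab2
word = 0x1ab2 → little-endian bytes:
  [0]=0xb2  [1]=0x1a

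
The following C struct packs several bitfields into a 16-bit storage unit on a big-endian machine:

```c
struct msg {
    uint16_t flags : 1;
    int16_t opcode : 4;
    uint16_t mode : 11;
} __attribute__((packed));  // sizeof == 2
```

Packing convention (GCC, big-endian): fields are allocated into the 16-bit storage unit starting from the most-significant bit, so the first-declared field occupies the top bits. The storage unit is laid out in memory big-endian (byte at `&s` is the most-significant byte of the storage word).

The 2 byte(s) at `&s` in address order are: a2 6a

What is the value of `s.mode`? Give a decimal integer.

[0]=0xa2 [1]=0x6a (big-endian) → word 0xa26a
flags:1 @ bit 15 → (0xa26a>>15)&0x1 = 0x1
opcode:4 @ bit 11 → (0xa26a>>11)&0xf = 0x4
mode:11 @ bit 0 → (0xa26a>>0)&0x7ff = 0x26a  ←

618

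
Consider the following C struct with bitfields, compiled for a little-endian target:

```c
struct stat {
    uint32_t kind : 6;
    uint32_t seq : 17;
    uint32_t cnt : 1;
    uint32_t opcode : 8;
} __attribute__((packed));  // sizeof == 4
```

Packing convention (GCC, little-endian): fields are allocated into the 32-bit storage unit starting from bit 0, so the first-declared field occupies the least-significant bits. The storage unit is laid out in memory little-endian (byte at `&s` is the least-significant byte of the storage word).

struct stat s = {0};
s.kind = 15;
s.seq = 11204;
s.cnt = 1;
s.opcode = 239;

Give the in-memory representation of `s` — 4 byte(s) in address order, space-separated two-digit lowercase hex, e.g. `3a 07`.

0f f1 8a ef

[0+:6] kind=15 & 0x3f = 0xf; word=0x0000000f
[6+:17] seq=11204 & 0x1ffff = 0x2bc4; word=0x000af10f
[23+:1] cnt=1 & 0x1 = 0x1; word=0x008af10f
[24+:8] opcode=239 & 0xff = 0xef; word=0xef8af10f
word = 0xef8af10f → little-endian bytes:
  [0]=0x0f  [1]=0xf1  [2]=0x8a  [3]=0xef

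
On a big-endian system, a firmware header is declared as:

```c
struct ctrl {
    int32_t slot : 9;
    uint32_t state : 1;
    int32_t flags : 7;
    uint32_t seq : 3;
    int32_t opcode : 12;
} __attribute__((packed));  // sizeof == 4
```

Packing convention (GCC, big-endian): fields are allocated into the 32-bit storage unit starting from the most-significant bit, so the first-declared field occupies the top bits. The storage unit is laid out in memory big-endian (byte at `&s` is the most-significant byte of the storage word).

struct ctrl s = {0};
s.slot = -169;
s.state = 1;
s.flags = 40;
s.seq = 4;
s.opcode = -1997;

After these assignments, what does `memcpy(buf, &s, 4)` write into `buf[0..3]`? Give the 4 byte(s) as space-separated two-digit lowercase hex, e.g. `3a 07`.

ab d4 48 33

slot (9b) val=-169 bits=0x157 at bit 23: 0xab800000
state (1b) val=1 bits=0x1 at bit 22: 0xabc00000
flags (7b) val=40 bits=0x28 at bit 15: 0xabd40000
seq (3b) val=4 bits=0x4 at bit 12: 0xabd44000
opcode (12b) val=-1997 bits=0x833 at bit 0: 0xabd44833
word = 0xabd44833 → big-endian bytes:
  [0]=0xab  [1]=0xd4  [2]=0x48  [3]=0x33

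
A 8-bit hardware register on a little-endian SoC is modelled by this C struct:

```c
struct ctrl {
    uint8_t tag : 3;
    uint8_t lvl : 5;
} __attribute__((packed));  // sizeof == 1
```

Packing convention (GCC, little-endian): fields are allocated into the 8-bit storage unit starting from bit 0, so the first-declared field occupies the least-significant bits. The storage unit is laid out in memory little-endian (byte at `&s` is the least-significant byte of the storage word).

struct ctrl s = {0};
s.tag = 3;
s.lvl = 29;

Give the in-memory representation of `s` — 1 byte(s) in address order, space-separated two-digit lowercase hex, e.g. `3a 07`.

eb

tag:3 = 3 → 0x3 << 0 → word 0x03
lvl:5 = 29 → 0x1d << 3 → word 0xeb
word = 0xeb → little-endian bytes:
  [0]=0xeb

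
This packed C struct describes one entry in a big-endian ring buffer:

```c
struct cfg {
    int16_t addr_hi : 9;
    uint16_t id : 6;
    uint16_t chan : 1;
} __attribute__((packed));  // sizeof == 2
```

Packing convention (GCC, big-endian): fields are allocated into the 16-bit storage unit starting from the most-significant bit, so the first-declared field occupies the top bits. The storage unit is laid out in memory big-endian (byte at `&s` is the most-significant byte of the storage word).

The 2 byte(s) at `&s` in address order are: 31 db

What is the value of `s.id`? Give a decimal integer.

[0]=0x31 [1]=0xdb (big-endian) → word 0x31db
addr_hi:9 @ bit 7 → (0x31db>>7)&0x1ff = 0x63
id:6 @ bit 1 → (0x31db>>1)&0x3f = 0x2d  ←
chan:1 @ bit 0 → (0x31db>>0)&0x1 = 0x1

45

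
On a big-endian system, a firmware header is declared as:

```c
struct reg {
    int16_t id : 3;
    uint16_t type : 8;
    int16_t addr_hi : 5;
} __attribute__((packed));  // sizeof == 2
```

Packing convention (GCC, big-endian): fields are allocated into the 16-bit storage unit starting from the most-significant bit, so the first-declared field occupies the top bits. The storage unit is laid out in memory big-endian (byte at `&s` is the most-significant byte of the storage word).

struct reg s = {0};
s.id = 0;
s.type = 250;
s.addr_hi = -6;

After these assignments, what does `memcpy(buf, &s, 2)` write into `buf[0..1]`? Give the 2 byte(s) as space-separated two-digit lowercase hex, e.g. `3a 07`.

[13+:3] id=0 & 0x7 = 0x0; word=0x0000
[5+:8] type=250 & 0xff = 0xfa; word=0x1f40
[0+:5] addr_hi=-6 & 0x1f = 0x1a; word=0x1f5a
word = 0x1f5a → big-endian bytes:
  [0]=0x1f  [1]=0x5a

1f 5a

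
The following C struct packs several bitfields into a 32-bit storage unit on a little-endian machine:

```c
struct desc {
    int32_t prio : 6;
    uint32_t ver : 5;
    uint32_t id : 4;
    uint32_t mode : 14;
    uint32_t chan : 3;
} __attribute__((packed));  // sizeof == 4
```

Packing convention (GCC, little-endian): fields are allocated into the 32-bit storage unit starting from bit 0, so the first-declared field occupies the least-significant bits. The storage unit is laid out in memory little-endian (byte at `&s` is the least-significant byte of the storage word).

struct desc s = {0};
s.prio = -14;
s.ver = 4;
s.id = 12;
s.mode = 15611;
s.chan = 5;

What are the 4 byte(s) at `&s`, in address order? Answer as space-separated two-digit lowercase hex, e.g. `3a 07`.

32 e1 7d be

prio (6b) val=-14 bits=0x32 at bit 0: 0x00000032
ver (5b) val=4 bits=0x4 at bit 6: 0x00000132
id (4b) val=12 bits=0xc at bit 11: 0x00006132
mode (14b) val=15611 bits=0x3cfb at bit 15: 0x1e7de132
chan (3b) val=5 bits=0x5 at bit 29: 0xbe7de132
word = 0xbe7de132 → little-endian bytes:
  [0]=0x32  [1]=0xe1  [2]=0x7d  [3]=0xbe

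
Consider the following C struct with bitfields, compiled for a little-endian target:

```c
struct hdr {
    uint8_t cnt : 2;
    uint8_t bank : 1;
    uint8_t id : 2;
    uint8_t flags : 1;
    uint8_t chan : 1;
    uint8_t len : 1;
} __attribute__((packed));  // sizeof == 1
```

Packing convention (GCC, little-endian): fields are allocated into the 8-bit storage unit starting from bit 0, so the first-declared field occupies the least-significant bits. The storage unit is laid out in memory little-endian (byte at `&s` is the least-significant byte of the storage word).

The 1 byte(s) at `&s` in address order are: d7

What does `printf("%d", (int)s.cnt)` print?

[0]=0xd7 (little-endian) → word 0xd7
cnt:2 @ bit 0 → (0xd7>>0)&0x3 = 0x3  ←
bank:1 @ bit 2 → (0xd7>>2)&0x1 = 0x1
id:2 @ bit 3 → (0xd7>>3)&0x3 = 0x2
flags:1 @ bit 5 → (0xd7>>5)&0x1 = 0x0
chan:1 @ bit 6 → (0xd7>>6)&0x1 = 0x1
len:1 @ bit 7 → (0xd7>>7)&0x1 = 0x1

3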